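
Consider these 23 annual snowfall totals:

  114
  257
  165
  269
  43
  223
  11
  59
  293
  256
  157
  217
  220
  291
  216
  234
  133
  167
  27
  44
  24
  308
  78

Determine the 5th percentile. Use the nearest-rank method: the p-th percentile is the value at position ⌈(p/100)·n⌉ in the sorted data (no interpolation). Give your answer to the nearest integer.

24

Sorted: 11, 24, 27, 43, 44, 59, 78, 114, 133, 157, 165, 167, 216, 217, 220, 223, 234, 256, 257, 269, 291, 293, 308.
n = 23.
Position = ⌈5/100 · 23⌉ = ⌈1.15⌉ = 2.
The value at rank 2 is 24.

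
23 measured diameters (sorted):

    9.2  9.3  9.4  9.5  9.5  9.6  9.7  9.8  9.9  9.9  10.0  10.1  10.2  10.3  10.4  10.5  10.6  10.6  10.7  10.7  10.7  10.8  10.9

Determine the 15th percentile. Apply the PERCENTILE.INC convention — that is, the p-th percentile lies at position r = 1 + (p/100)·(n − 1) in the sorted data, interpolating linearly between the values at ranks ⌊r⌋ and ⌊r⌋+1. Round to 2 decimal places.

9.50

n = 23.
r = 1 + (15/100)·(23 − 1) = 1 + 3.3 = 4.3.
Rank 4 is 9.5 and rank 5 is 9.5.
Interpolate: 9.5 + 0.3·(9.5 − 9.5) = 9.5 + 0.3·0 = 9.5.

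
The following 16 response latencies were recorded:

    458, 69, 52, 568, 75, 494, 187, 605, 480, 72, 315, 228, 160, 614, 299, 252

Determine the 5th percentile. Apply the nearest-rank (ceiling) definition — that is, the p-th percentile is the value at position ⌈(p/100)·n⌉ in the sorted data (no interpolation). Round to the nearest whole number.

Sorted: 52, 69, 72, 75, 160, 187, 228, 252, 299, 315, 458, 480, 494, 568, 605, 614.
n = 16.
Position = ⌈5/100 · 16⌉ = ⌈0.8⌉ = 1.
The value at rank 1 is 52.

52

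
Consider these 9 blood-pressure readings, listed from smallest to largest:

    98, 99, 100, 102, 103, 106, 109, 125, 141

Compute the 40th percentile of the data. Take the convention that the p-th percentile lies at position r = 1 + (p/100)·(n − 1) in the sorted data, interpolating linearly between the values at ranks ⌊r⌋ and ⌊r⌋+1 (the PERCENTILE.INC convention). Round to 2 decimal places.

n = 9.
r = 1 + (40/100)·(9 − 1) = 1 + 3.2 = 4.2.
Rank 4 is 102 and rank 5 is 103.
Interpolate: 102 + 0.2·(103 − 102) = 102 + 0.2·1 = 102.2.

102.20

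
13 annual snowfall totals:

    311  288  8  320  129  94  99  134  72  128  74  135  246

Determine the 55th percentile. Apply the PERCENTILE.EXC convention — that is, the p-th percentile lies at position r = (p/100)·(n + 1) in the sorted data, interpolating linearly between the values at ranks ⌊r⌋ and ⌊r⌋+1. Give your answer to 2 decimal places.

Sorted: 8, 72, 74, 94, 99, 128, 129, 134, 135, 246, 288, 311, 320.
n = 13.
r = (55/100)·(13 + 1) = 7.7.
Rank 7 is 129 and rank 8 is 134.
Interpolate: 129 + 0.7·(134 − 129) = 129 + 0.7·5 = 132.5.

132.50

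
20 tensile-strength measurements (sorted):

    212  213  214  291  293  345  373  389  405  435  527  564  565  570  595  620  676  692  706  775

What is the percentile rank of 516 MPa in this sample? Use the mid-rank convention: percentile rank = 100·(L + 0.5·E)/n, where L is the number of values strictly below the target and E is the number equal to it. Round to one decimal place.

50.0

Count below 516: L = 10; count equal: E = 0; n = 20.
Percentile rank = 100·(10 + 0.5·0)/20 = 100·10/20 = 50.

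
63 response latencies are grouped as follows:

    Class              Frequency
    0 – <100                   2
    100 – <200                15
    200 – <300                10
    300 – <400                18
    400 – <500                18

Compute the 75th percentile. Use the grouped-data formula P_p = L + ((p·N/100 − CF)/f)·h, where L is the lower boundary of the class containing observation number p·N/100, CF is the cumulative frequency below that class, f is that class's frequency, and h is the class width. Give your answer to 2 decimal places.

412.50

N = 63; target position k = 75/100 · 63 = 47.25.
Cumulative frequencies: 2, 17, 27, 45, 63.
Observation 47.25 falls in the class 400 – <500.
L = 400, CF = 45, f = 18, h = 100.
P75 = 400 + ((47.25 − 45)/18)·100 = 400 + 12.5 = 412.5.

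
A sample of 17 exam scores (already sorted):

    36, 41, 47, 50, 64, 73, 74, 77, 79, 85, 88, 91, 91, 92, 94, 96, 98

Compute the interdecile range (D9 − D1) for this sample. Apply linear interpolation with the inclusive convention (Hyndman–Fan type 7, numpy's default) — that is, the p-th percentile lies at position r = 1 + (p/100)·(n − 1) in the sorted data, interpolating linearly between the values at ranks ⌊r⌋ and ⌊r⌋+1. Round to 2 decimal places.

50.20

n = 17.
P10: r = 2.6; ranks 2–3 are 41, 47; interpolating gives 44.6.
P90: r = 15.4; ranks 15–16 are 94, 96; interpolating gives 94.8.
Difference: 94.8 − 44.6 = 50.2.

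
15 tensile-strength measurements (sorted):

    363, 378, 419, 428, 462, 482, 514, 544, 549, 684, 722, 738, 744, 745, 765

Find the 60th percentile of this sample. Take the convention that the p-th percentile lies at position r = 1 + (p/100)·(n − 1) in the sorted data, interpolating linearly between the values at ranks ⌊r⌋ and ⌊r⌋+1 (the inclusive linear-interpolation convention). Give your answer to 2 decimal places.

603.00

n = 15.
r = 1 + (60/100)·(15 − 1) = 1 + 8.4 = 9.4.
Rank 9 is 549 and rank 10 is 684.
Interpolate: 549 + 0.4·(684 − 549) = 549 + 0.4·135 = 603.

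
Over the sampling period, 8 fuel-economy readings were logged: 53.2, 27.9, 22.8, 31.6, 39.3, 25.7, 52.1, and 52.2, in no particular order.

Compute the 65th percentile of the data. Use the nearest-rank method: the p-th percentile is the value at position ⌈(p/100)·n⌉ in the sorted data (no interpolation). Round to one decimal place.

52.1

Sorted: 22.8, 25.7, 27.9, 31.6, 39.3, 52.1, 52.2, 53.2.
n = 8.
Position = ⌈65/100 · 8⌉ = ⌈5.2⌉ = 6.
The value at rank 6 is 52.1.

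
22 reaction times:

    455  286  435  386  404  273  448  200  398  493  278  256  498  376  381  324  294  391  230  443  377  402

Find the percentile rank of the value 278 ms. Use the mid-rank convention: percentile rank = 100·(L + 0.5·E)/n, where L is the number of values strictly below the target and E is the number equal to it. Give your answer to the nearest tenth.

20.5

Sorted: 200, 230, 256, 273, 278, 286, 294, 324, 376, 377, 381, 386, 391, 398, 402, 404, 435, 443, 448, 455, 493, 498.
Count below 278: L = 4; count equal: E = 1; n = 22.
Percentile rank = 100·(4 + 0.5·1)/22 = 100·4.5/22 = 20.45.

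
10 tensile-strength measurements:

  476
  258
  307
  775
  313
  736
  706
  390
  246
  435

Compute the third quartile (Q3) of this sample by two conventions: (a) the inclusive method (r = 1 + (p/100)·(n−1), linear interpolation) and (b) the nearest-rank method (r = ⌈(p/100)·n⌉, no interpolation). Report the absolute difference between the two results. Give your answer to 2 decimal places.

Sorted: 246, 258, 307, 313, 390, 435, 476, 706, 736, 775.
n = 10.
(a) r = 7.75; between ranks 7 (476) and 8 (706): 648.5.
(b) the nearest-rank method: rank 8 → 706.
|648.5 − 706| = 57.5.

57.50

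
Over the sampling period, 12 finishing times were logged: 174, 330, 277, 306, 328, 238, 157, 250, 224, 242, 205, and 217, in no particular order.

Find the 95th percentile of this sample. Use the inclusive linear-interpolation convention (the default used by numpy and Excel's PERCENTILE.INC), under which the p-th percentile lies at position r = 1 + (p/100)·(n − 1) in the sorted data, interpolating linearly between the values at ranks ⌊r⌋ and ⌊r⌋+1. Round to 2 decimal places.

Sorted: 157, 174, 205, 217, 224, 238, 242, 250, 277, 306, 328, 330.
n = 12.
r = 1 + (95/100)·(12 − 1) = 1 + 10.45 = 11.45.
Rank 11 is 328 and rank 12 is 330.
Interpolate: 328 + 0.45·(330 − 328) = 328 + 0.45·2 = 328.9.

328.90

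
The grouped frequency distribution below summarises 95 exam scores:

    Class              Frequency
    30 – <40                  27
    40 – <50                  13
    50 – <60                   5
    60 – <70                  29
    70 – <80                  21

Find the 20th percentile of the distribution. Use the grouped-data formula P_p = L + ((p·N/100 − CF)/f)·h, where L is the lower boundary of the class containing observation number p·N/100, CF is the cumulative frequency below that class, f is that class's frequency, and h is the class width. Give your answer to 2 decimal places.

N = 95; target position k = 20/100 · 95 = 19.
Cumulative frequencies: 27, 40, 45, 74, 95.
Observation 19 falls in the class 30 – <40.
L = 30, CF = 0, f = 27, h = 10.
P20 = 30 + ((19 − 0)/27)·10 = 30 + 7.03704 = 37.037.

37.04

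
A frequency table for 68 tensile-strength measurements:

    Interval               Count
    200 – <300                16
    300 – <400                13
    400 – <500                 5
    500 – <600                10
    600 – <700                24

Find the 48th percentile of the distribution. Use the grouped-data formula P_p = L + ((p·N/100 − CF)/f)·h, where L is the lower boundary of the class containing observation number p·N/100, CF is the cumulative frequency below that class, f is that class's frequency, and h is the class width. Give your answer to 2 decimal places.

N = 68; target position k = 48/100 · 68 = 32.64.
Cumulative frequencies: 16, 29, 34, 44, 68.
Observation 32.64 falls in the class 400 – <500.
L = 400, CF = 29, f = 5, h = 100.
P48 = 400 + ((32.64 − 29)/5)·100 = 400 + 72.8 = 472.8.

472.80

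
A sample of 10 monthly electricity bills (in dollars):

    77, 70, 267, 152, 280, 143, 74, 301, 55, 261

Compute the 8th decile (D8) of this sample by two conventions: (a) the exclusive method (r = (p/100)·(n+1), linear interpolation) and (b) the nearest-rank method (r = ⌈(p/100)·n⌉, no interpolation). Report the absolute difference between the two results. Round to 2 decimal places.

10.40

Sorted: 55, 70, 74, 77, 143, 152, 261, 267, 280, 301.
n = 10.
(a) r = 8.8; between ranks 8 (267) and 9 (280): 277.4.
(b) the nearest-rank method: rank 8 → 267.
|277.4 − 267| = 10.4.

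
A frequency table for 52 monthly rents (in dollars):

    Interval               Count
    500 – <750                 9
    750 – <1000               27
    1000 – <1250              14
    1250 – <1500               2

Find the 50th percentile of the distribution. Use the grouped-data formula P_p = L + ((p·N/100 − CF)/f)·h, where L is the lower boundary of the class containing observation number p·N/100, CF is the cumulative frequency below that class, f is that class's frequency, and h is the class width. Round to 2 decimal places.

N = 52; target position k = 50/100 · 52 = 26.
Cumulative frequencies: 9, 36, 50, 52.
Observation 26 falls in the class 750 – <1000.
L = 750, CF = 9, f = 27, h = 250.
P50 = 750 + ((26 − 9)/27)·250 = 750 + 157.407 = 907.407.

907.41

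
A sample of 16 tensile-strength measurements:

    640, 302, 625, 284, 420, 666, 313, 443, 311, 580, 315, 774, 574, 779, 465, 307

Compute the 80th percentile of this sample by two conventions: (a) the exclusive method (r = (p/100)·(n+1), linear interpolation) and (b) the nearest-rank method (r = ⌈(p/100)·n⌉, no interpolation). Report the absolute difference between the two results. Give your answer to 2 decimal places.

Sorted: 284, 302, 307, 311, 313, 315, 420, 443, 465, 574, 580, 625, 640, 666, 774, 779.
n = 16.
(a) r = 13.6; between ranks 13 (640) and 14 (666): 655.6.
(b) the nearest-rank method: rank 13 → 640.
|655.6 − 640| = 15.6.

15.60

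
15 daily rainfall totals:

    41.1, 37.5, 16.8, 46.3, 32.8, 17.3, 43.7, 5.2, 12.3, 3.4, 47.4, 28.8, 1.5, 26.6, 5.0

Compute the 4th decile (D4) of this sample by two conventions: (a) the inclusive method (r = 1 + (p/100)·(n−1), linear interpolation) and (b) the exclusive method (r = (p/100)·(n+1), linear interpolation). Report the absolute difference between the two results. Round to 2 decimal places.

0.10

Sorted: 1.5, 3.4, 5.0, 5.2, 12.3, 16.8, 17.3, 26.6, 28.8, 32.8, 37.5, 41.1, 43.7, 46.3, 47.4.
n = 15.
(a) r = 6.6; between ranks 6 (16.8) and 7 (17.3): 17.1.
(b) r = 6.4; between ranks 6 (16.8) and 7 (17.3): 17.
|17.1 − 17| = 0.1.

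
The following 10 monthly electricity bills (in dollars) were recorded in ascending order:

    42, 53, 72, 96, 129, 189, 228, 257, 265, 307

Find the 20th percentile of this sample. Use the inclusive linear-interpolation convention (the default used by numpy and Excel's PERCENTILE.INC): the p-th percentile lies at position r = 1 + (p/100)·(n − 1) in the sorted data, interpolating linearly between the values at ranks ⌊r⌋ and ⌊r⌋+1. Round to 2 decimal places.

n = 10.
r = 1 + (20/100)·(10 − 1) = 1 + 1.8 = 2.8.
Rank 2 is 53 and rank 3 is 72.
Interpolate: 53 + 0.8·(72 − 53) = 53 + 0.8·19 = 68.2.

68.20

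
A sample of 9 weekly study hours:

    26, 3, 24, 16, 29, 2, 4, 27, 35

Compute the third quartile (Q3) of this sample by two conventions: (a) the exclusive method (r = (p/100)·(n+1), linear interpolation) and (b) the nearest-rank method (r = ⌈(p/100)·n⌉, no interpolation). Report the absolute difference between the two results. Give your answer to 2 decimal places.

Sorted: 2, 3, 4, 16, 24, 26, 27, 29, 35.
n = 9.
(a) r = 7.5; between ranks 7 (27) and 8 (29): 28.
(b) the nearest-rank method: rank 7 → 27.
|28 − 27| = 1.

1.00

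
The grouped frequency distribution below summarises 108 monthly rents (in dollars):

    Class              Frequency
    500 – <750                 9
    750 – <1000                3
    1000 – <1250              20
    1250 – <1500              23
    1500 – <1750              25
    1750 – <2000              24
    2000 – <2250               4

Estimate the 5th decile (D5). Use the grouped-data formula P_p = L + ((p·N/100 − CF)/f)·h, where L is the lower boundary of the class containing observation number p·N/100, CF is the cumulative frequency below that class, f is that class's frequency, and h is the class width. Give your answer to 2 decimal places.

1489.13

N = 108; target position k = 50/100 · 108 = 54.
Cumulative frequencies: 9, 12, 32, 55, 80, 104, 108.
Observation 54 falls in the class 1250 – <1500.
L = 1250, CF = 32, f = 23, h = 250.
P50 = 1250 + ((54 − 32)/23)·250 = 1250 + 239.13 = 1489.13.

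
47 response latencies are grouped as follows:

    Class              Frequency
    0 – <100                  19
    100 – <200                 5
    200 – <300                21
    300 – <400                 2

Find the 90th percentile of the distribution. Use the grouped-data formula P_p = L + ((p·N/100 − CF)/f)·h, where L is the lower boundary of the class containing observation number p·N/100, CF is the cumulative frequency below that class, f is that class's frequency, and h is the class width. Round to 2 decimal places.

287.14

N = 47; target position k = 90/100 · 47 = 42.3.
Cumulative frequencies: 19, 24, 45, 47.
Observation 42.3 falls in the class 200 – <300.
L = 200, CF = 24, f = 21, h = 100.
P90 = 200 + ((42.3 − 24)/21)·100 = 200 + 87.1429 = 287.143.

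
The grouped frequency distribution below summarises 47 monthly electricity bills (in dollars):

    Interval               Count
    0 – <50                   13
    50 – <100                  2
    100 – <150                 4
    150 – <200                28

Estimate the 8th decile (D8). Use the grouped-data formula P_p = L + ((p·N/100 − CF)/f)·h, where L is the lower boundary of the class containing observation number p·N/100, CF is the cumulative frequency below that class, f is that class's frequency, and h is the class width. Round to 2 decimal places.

N = 47; target position k = 80/100 · 47 = 37.6.
Cumulative frequencies: 13, 15, 19, 47.
Observation 37.6 falls in the class 150 – <200.
L = 150, CF = 19, f = 28, h = 50.
P80 = 150 + ((37.6 − 19)/28)·50 = 150 + 33.2143 = 183.214.

183.21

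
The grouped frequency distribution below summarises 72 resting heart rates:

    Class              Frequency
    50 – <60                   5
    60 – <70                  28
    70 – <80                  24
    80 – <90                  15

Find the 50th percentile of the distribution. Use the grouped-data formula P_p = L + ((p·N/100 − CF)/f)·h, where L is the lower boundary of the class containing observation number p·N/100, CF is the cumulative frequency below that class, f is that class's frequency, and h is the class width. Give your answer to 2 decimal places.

N = 72; target position k = 50/100 · 72 = 36.
Cumulative frequencies: 5, 33, 57, 72.
Observation 36 falls in the class 70 – <80.
L = 70, CF = 33, f = 24, h = 10.
P50 = 70 + ((36 − 33)/24)·10 = 70 + 1.25 = 71.25.

71.25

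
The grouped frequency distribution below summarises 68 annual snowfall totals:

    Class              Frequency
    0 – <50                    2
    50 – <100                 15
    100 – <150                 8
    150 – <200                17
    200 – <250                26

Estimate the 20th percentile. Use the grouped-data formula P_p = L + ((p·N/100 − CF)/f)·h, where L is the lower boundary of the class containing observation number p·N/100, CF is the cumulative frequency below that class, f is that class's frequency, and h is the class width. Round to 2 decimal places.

N = 68; target position k = 20/100 · 68 = 13.6.
Cumulative frequencies: 2, 17, 25, 42, 68.
Observation 13.6 falls in the class 50 – <100.
L = 50, CF = 2, f = 15, h = 50.
P20 = 50 + ((13.6 − 2)/15)·50 = 50 + 38.6667 = 88.6667.

88.67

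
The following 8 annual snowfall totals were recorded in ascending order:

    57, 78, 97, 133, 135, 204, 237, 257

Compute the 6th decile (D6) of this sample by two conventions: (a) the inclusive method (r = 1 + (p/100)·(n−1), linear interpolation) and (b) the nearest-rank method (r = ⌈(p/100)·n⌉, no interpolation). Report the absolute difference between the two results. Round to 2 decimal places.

n = 8.
(a) r = 5.2; between ranks 5 (135) and 6 (204): 148.8.
(b) the nearest-rank method: rank 5 → 135.
|148.8 − 135| = 13.8.

13.80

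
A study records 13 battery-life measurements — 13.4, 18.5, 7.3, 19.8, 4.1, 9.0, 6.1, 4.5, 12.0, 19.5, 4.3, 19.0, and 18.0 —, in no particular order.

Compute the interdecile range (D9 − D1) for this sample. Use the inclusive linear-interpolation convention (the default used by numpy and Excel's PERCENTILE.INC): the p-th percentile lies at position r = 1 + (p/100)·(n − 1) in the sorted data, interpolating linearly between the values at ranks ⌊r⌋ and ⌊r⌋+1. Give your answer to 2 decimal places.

15.06

Sorted: 4.1, 4.3, 4.5, 6.1, 7.3, 9.0, 12.0, 13.4, 18.0, 18.5, 19.0, 19.5, 19.8.
n = 13.
P10: r = 2.2; ranks 2–3 are 4.3, 4.5; interpolating gives 4.34.
P90: r = 11.8; ranks 11–12 are 19.0, 19.5; interpolating gives 19.4.
Difference: 19.4 − 4.34 = 15.06.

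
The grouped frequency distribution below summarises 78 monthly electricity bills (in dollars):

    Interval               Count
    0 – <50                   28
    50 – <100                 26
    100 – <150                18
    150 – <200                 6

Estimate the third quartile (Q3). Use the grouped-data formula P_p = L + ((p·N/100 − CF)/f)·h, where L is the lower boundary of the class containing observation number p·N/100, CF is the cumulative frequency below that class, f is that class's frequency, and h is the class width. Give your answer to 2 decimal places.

112.50

N = 78; target position k = 75/100 · 78 = 58.5.
Cumulative frequencies: 28, 54, 72, 78.
Observation 58.5 falls in the class 100 – <150.
L = 100, CF = 54, f = 18, h = 50.
P75 = 100 + ((58.5 − 54)/18)·50 = 100 + 12.5 = 112.5.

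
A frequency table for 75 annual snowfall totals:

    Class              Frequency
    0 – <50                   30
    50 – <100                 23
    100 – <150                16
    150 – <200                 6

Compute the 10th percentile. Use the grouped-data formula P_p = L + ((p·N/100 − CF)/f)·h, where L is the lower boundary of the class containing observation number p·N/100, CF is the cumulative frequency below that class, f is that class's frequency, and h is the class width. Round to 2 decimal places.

N = 75; target position k = 10/100 · 75 = 7.5.
Cumulative frequencies: 30, 53, 69, 75.
Observation 7.5 falls in the class 0 – <50.
L = 0, CF = 0, f = 30, h = 50.
P10 = 0 + ((7.5 − 0)/30)·50 = 0 + 12.5 = 12.5.

12.50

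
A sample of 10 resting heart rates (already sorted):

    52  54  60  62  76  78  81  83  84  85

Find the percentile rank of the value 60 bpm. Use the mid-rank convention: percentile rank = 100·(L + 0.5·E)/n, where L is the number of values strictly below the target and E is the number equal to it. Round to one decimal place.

Count below 60: L = 2; count equal: E = 1; n = 10.
Percentile rank = 100·(2 + 0.5·1)/10 = 100·2.5/10 = 25.

25.0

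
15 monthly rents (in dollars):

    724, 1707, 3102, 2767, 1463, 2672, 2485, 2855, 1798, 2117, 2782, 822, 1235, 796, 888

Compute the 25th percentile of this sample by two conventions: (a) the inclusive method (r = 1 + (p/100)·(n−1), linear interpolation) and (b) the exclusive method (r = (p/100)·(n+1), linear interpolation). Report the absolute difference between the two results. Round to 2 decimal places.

173.50

Sorted: 724, 796, 822, 888, 1235, 1463, 1707, 1798, 2117, 2485, 2672, 2767, 2782, 2855, 3102.
n = 15.
(a) r = 4.5; between ranks 4 (888) and 5 (1235): 1061.5.
(b) r = 4 → value at rank 4 = 888.
|1061.5 − 888| = 173.5.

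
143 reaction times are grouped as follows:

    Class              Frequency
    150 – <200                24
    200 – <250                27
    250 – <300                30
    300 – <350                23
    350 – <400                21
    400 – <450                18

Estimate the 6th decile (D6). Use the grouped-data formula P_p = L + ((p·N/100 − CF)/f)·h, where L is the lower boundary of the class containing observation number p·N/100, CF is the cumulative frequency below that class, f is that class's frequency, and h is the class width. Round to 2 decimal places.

N = 143; target position k = 60/100 · 143 = 85.8.
Cumulative frequencies: 24, 51, 81, 104, 125, 143.
Observation 85.8 falls in the class 300 – <350.
L = 300, CF = 81, f = 23, h = 50.
P60 = 300 + ((85.8 − 81)/23)·50 = 300 + 10.4348 = 310.435.

310.43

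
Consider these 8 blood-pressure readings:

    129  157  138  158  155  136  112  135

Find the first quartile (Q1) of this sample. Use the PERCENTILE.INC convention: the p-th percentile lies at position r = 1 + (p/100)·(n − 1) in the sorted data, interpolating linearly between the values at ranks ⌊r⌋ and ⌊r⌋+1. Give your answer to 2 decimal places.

133.50

Sorted: 112, 129, 135, 136, 138, 155, 157, 158.
n = 8.
r = 1 + (25/100)·(8 − 1) = 1 + 1.75 = 2.75.
Rank 2 is 129 and rank 3 is 135.
Interpolate: 129 + 0.75·(135 − 129) = 129 + 0.75·6 = 133.5.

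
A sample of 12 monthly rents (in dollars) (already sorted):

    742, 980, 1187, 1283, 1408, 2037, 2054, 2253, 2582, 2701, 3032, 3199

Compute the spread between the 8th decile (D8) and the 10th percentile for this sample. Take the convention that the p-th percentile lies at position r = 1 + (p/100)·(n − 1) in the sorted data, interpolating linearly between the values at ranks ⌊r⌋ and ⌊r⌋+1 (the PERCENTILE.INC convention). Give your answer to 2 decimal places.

1676.50

n = 12.
P10: r = 2.1; ranks 2–3 are 980, 1187; interpolating gives 1000.7.
P80: r = 9.8; ranks 9–10 are 2582, 2701; interpolating gives 2677.2.
Difference: 2677.2 − 1000.7 = 1676.5.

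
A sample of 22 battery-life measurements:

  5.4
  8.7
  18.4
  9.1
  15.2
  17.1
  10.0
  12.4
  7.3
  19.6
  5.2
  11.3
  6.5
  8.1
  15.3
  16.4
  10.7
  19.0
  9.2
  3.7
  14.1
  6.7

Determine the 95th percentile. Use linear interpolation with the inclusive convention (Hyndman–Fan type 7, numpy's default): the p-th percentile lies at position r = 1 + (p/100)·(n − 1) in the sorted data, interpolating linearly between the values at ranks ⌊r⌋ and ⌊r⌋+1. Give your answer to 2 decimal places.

18.97

Sorted: 3.7, 5.2, 5.4, 6.5, 6.7, 7.3, 8.1, 8.7, 9.1, 9.2, 10.0, 10.7, 11.3, 12.4, 14.1, 15.2, 15.3, 16.4, 17.1, 18.4, 19.0, 19.6.
n = 22.
r = 1 + (95/100)·(22 − 1) = 1 + 19.95 = 20.95.
Rank 20 is 18.4 and rank 21 is 19.0.
Interpolate: 18.4 + 0.95·(19.0 − 18.4) = 18.4 + 0.95·0.6 = 18.97.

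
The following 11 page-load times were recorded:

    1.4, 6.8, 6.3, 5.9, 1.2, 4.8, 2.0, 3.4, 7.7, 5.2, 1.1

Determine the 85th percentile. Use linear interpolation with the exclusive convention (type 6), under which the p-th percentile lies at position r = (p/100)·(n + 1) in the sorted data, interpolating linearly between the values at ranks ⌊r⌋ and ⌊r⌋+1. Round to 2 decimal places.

6.98

Sorted: 1.1, 1.2, 1.4, 2.0, 3.4, 4.8, 5.2, 5.9, 6.3, 6.8, 7.7.
n = 11.
r = (85/100)·(11 + 1) = 10.2.
Rank 10 is 6.8 and rank 11 is 7.7.
Interpolate: 6.8 + 0.2·(7.7 − 6.8) = 6.8 + 0.2·0.9 = 6.98.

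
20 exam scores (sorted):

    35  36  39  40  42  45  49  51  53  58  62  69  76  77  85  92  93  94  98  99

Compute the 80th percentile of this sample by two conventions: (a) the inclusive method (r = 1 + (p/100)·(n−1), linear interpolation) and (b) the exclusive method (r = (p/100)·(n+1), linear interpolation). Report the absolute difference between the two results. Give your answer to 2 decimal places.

n = 20.
(a) r = 16.2; between ranks 16 (92) and 17 (93): 92.2.
(b) r = 16.8; between ranks 16 (92) and 17 (93): 92.8.
|92.2 − 92.8| = 0.6.

0.60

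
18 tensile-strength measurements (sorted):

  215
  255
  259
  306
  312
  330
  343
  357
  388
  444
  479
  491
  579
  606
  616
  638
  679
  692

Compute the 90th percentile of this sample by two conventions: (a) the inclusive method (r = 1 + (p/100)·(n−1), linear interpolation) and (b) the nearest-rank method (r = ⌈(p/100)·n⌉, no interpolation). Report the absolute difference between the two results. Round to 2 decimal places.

28.70

n = 18.
(a) r = 16.3; between ranks 16 (638) and 17 (679): 650.3.
(b) the nearest-rank method: rank 17 → 679.
|650.3 − 679| = 28.7.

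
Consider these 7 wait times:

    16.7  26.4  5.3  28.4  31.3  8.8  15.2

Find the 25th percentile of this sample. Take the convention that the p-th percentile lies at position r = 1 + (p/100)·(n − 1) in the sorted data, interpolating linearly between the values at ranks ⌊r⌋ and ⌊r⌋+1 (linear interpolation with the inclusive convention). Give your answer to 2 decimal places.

Sorted: 5.3, 8.8, 15.2, 16.7, 26.4, 28.4, 31.3.
n = 7.
r = 1 + (25/100)·(7 − 1) = 1 + 1.5 = 2.5.
Rank 2 is 8.8 and rank 3 is 15.2.
Interpolate: 8.8 + 0.5·(15.2 − 8.8) = 8.8 + 0.5·6.4 = 12.

12.00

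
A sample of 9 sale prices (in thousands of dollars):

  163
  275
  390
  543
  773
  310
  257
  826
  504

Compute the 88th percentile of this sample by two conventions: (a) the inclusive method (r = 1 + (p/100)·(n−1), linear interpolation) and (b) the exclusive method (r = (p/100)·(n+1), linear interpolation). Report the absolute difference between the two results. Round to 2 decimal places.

Sorted: 163, 257, 275, 310, 390, 504, 543, 773, 826.
n = 9.
(a) r = 8.04; between ranks 8 (773) and 9 (826): 775.12.
(b) r = 8.8; between ranks 8 (773) and 9 (826): 815.4.
|775.12 − 815.4| = 40.28.

40.28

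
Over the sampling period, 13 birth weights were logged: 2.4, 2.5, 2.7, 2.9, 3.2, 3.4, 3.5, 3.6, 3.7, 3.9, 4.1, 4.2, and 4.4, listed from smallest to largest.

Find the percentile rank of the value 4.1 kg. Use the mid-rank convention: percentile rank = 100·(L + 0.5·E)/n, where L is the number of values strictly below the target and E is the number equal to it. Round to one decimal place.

80.8

Count below 4.1: L = 10; count equal: E = 1; n = 13.
Percentile rank = 100·(10 + 0.5·1)/13 = 100·10.5/13 = 80.77.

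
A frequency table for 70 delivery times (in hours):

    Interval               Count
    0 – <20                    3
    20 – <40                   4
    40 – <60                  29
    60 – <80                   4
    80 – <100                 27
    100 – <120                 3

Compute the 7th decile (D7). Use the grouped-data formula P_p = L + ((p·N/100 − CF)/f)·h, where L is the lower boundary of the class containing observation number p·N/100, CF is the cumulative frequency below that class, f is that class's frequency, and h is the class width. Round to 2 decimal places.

86.67

N = 70; target position k = 70/100 · 70 = 49.
Cumulative frequencies: 3, 7, 36, 40, 67, 70.
Observation 49 falls in the class 80 – <100.
L = 80, CF = 40, f = 27, h = 20.
P70 = 80 + ((49 − 40)/27)·20 = 80 + 6.66667 = 86.6667.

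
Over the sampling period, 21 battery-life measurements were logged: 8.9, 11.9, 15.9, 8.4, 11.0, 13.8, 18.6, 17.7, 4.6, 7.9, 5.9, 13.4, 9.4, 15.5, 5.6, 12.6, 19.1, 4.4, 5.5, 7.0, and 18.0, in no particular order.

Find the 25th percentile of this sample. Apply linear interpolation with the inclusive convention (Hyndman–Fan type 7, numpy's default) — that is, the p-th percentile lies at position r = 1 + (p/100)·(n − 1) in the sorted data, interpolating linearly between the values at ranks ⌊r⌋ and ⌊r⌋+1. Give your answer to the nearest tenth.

7.0

Sorted: 4.4, 4.6, 5.5, 5.6, 5.9, 7.0, 7.9, 8.4, 8.9, 9.4, 11.0, 11.9, 12.6, 13.4, 13.8, 15.5, 15.9, 17.7, 18.0, 18.6, 19.1.
n = 21.
r = 1 + (25/100)·(21 − 1) = 1 + 5 = 6.
r is an integer, so P25 is the value at rank 6: 7.0.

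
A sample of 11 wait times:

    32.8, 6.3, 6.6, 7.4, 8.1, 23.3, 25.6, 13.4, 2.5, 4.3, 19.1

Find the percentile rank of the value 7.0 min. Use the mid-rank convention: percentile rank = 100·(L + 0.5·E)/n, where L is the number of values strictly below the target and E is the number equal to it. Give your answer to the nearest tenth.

36.4

Sorted: 2.5, 4.3, 6.3, 6.6, 7.4, 8.1, 13.4, 19.1, 23.3, 25.6, 32.8.
Count below 7.0: L = 4; count equal: E = 0; n = 11.
Percentile rank = 100·(4 + 0.5·0)/11 = 100·4/11 = 36.36.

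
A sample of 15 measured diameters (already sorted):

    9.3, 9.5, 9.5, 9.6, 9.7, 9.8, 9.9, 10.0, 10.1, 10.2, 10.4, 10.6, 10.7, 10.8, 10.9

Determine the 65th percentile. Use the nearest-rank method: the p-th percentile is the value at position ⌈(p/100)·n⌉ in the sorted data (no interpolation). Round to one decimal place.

n = 15.
Position = ⌈65/100 · 15⌉ = ⌈9.75⌉ = 10.
The value at rank 10 is 10.2.

10.2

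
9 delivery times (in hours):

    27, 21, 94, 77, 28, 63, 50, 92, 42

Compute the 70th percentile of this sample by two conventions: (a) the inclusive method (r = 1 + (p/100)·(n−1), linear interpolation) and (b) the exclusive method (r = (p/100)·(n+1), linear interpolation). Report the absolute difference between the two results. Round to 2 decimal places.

5.60

Sorted: 21, 27, 28, 42, 50, 63, 77, 92, 94.
n = 9.
(a) r = 6.6; between ranks 6 (63) and 7 (77): 71.4.
(b) r = 7 → value at rank 7 = 77.
|71.4 − 77| = 5.6.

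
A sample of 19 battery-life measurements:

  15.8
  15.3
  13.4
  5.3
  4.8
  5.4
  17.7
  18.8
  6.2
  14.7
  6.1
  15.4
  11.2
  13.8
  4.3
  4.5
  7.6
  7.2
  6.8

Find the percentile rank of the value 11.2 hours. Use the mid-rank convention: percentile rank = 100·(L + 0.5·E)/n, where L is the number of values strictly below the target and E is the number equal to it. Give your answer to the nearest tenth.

55.3

Sorted: 4.3, 4.5, 4.8, 5.3, 5.4, 6.1, 6.2, 6.8, 7.2, 7.6, 11.2, 13.4, 13.8, 14.7, 15.3, 15.4, 15.8, 17.7, 18.8.
Count below 11.2: L = 10; count equal: E = 1; n = 19.
Percentile rank = 100·(10 + 0.5·1)/19 = 100·10.5/19 = 55.26.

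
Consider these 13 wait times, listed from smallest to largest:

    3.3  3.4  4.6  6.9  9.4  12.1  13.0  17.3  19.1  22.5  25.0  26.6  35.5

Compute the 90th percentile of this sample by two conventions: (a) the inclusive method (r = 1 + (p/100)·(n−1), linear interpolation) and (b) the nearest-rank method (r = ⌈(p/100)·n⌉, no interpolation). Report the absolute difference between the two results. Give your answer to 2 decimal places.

n = 13.
(a) r = 11.8; between ranks 11 (25.0) and 12 (26.6): 26.28.
(b) the nearest-rank method: rank 12 → 26.6.
|26.28 − 26.6| = 0.32.

0.32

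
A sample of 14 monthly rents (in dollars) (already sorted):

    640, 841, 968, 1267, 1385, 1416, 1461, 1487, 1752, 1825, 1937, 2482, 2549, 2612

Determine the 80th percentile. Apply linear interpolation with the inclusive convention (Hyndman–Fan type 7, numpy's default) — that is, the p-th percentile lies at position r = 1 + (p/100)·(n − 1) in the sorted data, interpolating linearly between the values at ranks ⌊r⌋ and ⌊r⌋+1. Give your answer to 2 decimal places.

2155.00

n = 14.
r = 1 + (80/100)·(14 − 1) = 1 + 10.4 = 11.4.
Rank 11 is 1937 and rank 12 is 2482.
Interpolate: 1937 + 0.4·(2482 − 1937) = 1937 + 0.4·545 = 2155.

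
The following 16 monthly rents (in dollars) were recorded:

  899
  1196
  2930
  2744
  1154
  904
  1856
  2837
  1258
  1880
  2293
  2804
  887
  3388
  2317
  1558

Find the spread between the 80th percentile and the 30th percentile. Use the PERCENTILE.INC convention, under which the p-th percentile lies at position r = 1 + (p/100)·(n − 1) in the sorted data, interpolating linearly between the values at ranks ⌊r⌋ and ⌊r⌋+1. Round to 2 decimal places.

Sorted: 887, 899, 904, 1154, 1196, 1258, 1558, 1856, 1880, 2293, 2317, 2744, 2804, 2837, 2930, 3388.
n = 16.
P30: r = 5.5; ranks 5–6 are 1196, 1258; interpolating gives 1227.
P80: r = 13 (integer) → 2804.
Difference: 2804 − 1227 = 1577.

1577.00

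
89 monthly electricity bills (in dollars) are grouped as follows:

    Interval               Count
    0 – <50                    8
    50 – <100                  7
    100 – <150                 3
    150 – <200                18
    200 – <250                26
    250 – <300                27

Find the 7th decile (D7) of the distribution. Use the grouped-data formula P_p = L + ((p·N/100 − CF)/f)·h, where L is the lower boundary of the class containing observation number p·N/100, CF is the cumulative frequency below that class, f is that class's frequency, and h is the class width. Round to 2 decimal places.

N = 89; target position k = 70/100 · 89 = 62.3.
Cumulative frequencies: 8, 15, 18, 36, 62, 89.
Observation 62.3 falls in the class 250 – <300.
L = 250, CF = 62, f = 27, h = 50.
P70 = 250 + ((62.3 − 62)/27)·50 = 250 + 0.555556 = 250.556.

250.56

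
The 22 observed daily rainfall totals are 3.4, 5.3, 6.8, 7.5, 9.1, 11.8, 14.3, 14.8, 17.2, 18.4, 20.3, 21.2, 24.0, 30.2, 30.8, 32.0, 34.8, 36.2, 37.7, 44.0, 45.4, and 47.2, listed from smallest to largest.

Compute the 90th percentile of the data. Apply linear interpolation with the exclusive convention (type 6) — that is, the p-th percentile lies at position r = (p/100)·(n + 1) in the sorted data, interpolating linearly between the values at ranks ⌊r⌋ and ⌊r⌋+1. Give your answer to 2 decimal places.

44.98

n = 22.
r = (90/100)·(22 + 1) = 20.7.
Rank 20 is 44.0 and rank 21 is 45.4.
Interpolate: 44.0 + 0.7·(45.4 − 44.0) = 44.0 + 0.7·1.4 = 44.98.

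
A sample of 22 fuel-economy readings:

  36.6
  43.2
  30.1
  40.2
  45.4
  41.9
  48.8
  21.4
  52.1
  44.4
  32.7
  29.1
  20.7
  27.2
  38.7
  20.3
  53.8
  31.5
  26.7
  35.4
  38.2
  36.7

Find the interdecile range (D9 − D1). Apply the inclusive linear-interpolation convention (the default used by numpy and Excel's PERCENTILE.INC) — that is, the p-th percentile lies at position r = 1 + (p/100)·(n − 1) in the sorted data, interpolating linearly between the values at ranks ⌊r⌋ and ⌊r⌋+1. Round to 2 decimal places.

Sorted: 20.3, 20.7, 21.4, 26.7, 27.2, 29.1, 30.1, 31.5, 32.7, 35.4, 36.6, 36.7, 38.2, 38.7, 40.2, 41.9, 43.2, 44.4, 45.4, 48.8, 52.1, 53.8.
n = 22.
P10: r = 3.1; ranks 3–4 are 21.4, 26.7; interpolating gives 21.93.
P90: r = 19.9; ranks 19–20 are 45.4, 48.8; interpolating gives 48.46.
Difference: 48.46 − 21.93 = 26.53.

26.53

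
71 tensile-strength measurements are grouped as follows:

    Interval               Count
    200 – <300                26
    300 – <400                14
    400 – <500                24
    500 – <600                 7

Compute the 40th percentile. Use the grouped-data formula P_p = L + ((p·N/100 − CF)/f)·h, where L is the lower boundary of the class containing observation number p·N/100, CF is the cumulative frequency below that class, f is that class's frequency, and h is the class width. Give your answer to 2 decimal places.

N = 71; target position k = 40/100 · 71 = 28.4.
Cumulative frequencies: 26, 40, 64, 71.
Observation 28.4 falls in the class 300 – <400.
L = 300, CF = 26, f = 14, h = 100.
P40 = 300 + ((28.4 − 26)/14)·100 = 300 + 17.1429 = 317.143.

317.14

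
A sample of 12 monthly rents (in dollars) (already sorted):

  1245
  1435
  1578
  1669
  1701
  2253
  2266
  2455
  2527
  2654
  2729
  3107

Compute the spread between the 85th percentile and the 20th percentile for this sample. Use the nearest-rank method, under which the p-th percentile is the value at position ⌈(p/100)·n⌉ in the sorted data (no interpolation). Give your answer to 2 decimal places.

1151.00

n = 12.
P20: rank ⌈20/100·12⌉ = 3 → 1578.
P85: rank ⌈85/100·12⌉ = 11 → 2729.
Difference: 2729 − 1578 = 1151.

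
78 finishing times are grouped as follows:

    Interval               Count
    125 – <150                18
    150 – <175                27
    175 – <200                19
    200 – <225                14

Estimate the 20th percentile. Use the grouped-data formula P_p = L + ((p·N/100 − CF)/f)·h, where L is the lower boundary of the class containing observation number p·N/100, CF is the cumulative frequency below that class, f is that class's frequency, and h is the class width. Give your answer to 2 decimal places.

146.67

N = 78; target position k = 20/100 · 78 = 15.6.
Cumulative frequencies: 18, 45, 64, 78.
Observation 15.6 falls in the class 125 – <150.
L = 125, CF = 0, f = 18, h = 25.
P20 = 125 + ((15.6 − 0)/18)·25 = 125 + 21.6667 = 146.667.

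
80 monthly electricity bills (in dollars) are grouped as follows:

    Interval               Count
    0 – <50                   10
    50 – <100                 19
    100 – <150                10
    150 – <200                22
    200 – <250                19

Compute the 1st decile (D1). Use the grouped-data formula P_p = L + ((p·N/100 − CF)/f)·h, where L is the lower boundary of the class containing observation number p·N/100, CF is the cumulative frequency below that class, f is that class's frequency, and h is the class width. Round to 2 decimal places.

40.00

N = 80; target position k = 10/100 · 80 = 8.
Cumulative frequencies: 10, 29, 39, 61, 80.
Observation 8 falls in the class 0 – <50.
L = 0, CF = 0, f = 10, h = 50.
P10 = 0 + ((8 − 0)/10)·50 = 0 + 40 = 40.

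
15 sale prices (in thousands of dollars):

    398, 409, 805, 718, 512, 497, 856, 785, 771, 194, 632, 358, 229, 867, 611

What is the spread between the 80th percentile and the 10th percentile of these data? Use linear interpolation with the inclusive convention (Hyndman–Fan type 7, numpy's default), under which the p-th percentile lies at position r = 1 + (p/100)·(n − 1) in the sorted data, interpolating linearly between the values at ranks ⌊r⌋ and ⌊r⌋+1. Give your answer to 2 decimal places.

508.40

Sorted: 194, 229, 358, 398, 409, 497, 512, 611, 632, 718, 771, 785, 805, 856, 867.
n = 15.
P10: r = 2.4; ranks 2–3 are 229, 358; interpolating gives 280.6.
P80: r = 12.2; ranks 12–13 are 785, 805; interpolating gives 789.
Difference: 789 − 280.6 = 508.4.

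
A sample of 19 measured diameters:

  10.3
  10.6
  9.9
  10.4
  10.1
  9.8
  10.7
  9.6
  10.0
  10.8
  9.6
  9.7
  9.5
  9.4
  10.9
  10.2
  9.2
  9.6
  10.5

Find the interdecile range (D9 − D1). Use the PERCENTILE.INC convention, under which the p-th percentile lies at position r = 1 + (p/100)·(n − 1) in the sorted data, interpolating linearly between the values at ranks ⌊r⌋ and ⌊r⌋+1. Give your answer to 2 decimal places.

Sorted: 9.2, 9.4, 9.5, 9.6, 9.6, 9.6, 9.7, 9.8, 9.9, 10.0, 10.1, 10.2, 10.3, 10.4, 10.5, 10.6, 10.7, 10.8, 10.9.
n = 19.
P10: r = 2.8; ranks 2–3 are 9.4, 9.5; interpolating gives 9.48.
P90: r = 17.2; ranks 17–18 are 10.7, 10.8; interpolating gives 10.72.
Difference: 10.72 − 9.48 = 1.24.

1.24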